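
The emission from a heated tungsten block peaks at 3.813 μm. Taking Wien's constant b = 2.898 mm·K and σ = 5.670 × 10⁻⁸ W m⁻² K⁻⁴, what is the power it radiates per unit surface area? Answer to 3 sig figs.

I ≈ 1.89×10⁴ W/m²

Wien's law: T = b/λ_max = 2.898×10⁻³/3.813×10⁻⁶ = 760.031 K.
Then I = σT⁴ = 5.670×10⁻⁸×(760.031)⁴ = 1.89×10⁴ W/m².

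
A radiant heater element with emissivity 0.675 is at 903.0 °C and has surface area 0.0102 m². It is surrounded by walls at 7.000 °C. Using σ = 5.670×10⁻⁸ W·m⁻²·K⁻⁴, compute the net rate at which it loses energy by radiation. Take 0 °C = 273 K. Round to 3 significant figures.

Net loss ≈ 744 W

T = 903.0 °C + 273 = 1176.0 K.
Surroundings: T = 7.000 °C + 273 = 280.000 K.
Area A = 0.0102 m².
Net radiated power P_net = εσA(T⁴ − T₀⁴) = 0.675×5.670×10⁻⁸×0.0102×(1176.0⁴ − 280.000⁴).
T⁴ − T₀⁴ = 1.91262×10¹² − 6.14656×10⁹ = 1.90647×10¹² K⁴, so P_net = 744 W.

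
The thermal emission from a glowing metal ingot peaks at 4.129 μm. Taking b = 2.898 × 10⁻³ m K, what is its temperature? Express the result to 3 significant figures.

Wien's law gives T = b/λ_max = (2.898×10⁻³ m·K)/(4.129×10⁻⁶ m) = 702 K.

T ≈ 702 K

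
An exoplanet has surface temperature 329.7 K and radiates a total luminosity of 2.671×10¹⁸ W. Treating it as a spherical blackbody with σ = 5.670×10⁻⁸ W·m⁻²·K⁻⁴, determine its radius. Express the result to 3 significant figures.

R ≈ 1.78×10⁷ m

L = 4πR²σT⁴ ⇒ R = √(L/(4πσT⁴)).
σT⁴ = 669.975 W/m², so R = √(2.671×10¹⁸/(4π×669.975)) = 1.78×10⁷ m.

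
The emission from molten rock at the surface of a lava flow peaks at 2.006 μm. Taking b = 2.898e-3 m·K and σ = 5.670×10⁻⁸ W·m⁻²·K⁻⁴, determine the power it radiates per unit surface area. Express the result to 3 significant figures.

Wien's law: T = b/λ_max = 2.898×10⁻³/2.006×10⁻⁶ = 1444.67 K.
Then I = σT⁴ = 5.670×10⁻⁸×(1444.67)⁴ = 2.47×10⁵ W/m².

I ≈ 2.47×10⁵ W/m²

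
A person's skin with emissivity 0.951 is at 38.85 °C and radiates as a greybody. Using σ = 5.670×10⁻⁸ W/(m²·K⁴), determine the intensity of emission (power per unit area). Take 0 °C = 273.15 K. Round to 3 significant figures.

T = 38.85 °C + 273.15 = 312.00 K.
Stefan–Boltzmann: I = εσT⁴ = 0.951 × 5.670×10⁻⁸ × (312.00)⁴ = 511 W/m².

I ≈ 511 W/m²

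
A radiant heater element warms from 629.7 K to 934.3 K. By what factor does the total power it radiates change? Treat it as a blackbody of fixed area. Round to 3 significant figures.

P ∝ T⁴, so P₂/P₁ = (T₂/T₁)⁴ = (934.3/629.7)⁴ = (1.48372)⁴ = 4.85.

P₂/P₁ ≈ 4.85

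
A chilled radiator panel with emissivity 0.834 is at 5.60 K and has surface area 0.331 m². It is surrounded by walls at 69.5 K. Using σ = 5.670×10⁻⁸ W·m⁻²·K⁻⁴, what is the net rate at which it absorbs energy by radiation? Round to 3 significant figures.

Net gain ≈ 0.365 W

Area A = 0.331 m².
Net radiated power P_net = εσA(T⁴ − T₀⁴) = 0.834×5.670×10⁻⁸×0.331×(5.60⁴ − 69.5⁴).
T⁴ − T₀⁴ = 983.450 − 2.33313×10⁷ = -2.33303×10⁷ K⁴, so P_net = -0.365 W — negative, meaning a net gain of 0.365 W.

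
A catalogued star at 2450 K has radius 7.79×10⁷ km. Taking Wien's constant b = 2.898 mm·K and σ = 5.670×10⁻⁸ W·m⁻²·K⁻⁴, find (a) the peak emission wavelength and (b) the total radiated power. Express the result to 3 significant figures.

λ_max ≈ 1.18×10³ nm; P ≈ 1.56×10²⁹ W

(a) λ_max = b/T = 2.898×10⁻³/2450 = 1.183×10⁻⁶ m = 1.18×10³ nm.
Surface area A = 4πR² = 4π(7.79×10¹⁰ m)² = 7.62579×10²² m².
(b) P = σAT⁴ = 5.670×10⁻⁸×7.62579×10²²×(2450)⁴ = 1.56×10²⁹ W.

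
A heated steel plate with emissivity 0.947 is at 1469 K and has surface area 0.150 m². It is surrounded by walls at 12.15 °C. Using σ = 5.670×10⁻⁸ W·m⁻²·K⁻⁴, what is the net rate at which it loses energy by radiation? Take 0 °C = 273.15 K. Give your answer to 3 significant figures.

Surroundings: T = 12.15 °C + 273.15 = 285.30 K.
Area A = 0.150 m².
Net radiated power P_net = εσA(T⁴ − T₀⁴) = 0.947×5.670×10⁻⁸×0.150×(1469⁴ − 285.30⁴).
T⁴ − T₀⁴ = 4.65680×10¹² − 6.62532×10⁹ = 4.65017×10¹² K⁴, so P_net = 3.75×10⁴ W.

Net loss ≈ 3.75×10⁴ W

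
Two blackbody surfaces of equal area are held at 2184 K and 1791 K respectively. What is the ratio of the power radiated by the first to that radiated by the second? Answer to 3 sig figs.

P₁/P₂ ≈ 2.21

With equal areas, P₁/P₂ = (T₁/T₂)⁴ = (2184/1791)⁴ = 2.21.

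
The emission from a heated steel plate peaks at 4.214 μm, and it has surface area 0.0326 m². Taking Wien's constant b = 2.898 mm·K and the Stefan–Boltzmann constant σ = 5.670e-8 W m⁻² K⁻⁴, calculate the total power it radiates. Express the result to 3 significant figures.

Wien's law: T = b/λ_max = 2.898×10⁻³/4.214×10⁻⁶ = 687.708 K.
Area A = 0.0326 m².
Then P = σAT⁴ = 5.670×10⁻⁸×0.0326×(687.708)⁴ = 413 W.

P ≈ 413 W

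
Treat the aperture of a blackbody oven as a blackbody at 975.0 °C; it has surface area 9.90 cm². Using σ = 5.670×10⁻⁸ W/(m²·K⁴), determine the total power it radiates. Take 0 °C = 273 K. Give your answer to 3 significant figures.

P ≈ 136 W

T = 975.0 °C + 273 = 1248.0 K.
Area A = 9.90 cm² = 9.90×10⁻⁴ m².
P = σAT⁴ = 5.670×10⁻⁸ × 9.90×10⁻⁴ × (1248.0)⁴ = 136 W.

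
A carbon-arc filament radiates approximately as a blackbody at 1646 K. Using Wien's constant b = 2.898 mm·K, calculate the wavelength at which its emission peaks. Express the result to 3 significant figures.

Wien's displacement law: λ_max = b/T = (2.898×10⁻³ m·K)/(1646 K) = 1.761×10⁻⁶ m.
That is 1.76×10³ nm, in the infrared range.

λ_max ≈ 1.76×10³ nm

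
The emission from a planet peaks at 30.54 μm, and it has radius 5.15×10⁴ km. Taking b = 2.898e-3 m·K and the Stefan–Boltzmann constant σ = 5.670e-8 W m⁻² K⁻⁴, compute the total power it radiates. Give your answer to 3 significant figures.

P ≈ 1.53×10¹⁷ W

Wien's law: T = b/λ_max = 2.898×10⁻³/3.054×10⁻⁵ = 94.8919 K.
Surface area A = 4πR² = 4π(5.15×10⁷ m)² = 3.33292×10¹⁶ m².
Then P = σAT⁴ = 5.670×10⁻⁸×3.33292×10¹⁶×(94.8919)⁴ = 1.53×10¹⁷ W.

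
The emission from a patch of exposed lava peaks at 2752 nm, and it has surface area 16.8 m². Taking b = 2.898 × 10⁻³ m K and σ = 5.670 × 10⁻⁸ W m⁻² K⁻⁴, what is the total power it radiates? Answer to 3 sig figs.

Wien's law: T = b/λ_max = 2.898×10⁻³/2.752×10⁻⁶ = 1053.05 K.
Area A = 16.8 m².
Then P = σAT⁴ = 5.670×10⁻⁸×16.8×(1053.05)⁴ = 1.17×10⁶ W.

P ≈ 1.17×10⁶ W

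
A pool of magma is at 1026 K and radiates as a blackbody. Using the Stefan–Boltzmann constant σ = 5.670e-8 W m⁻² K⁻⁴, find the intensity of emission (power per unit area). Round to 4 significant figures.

Stefan–Boltzmann: I = σT⁴ = 5.670×10⁻⁸ × (1026)⁴ = 6.283×10⁴ W/m².

I ≈ 6.283×10⁴ W/m²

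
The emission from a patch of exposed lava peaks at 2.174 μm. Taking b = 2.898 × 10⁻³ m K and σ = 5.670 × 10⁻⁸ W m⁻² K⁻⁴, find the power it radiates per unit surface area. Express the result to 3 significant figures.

Wien's law: T = b/λ_max = 2.898×10⁻³/2.174×10⁻⁶ = 1333.03 K.
Then I = σT⁴ = 5.670×10⁻⁸×(1333.03)⁴ = 1.79×10⁵ W/m².

I ≈ 1.79×10⁵ W/m²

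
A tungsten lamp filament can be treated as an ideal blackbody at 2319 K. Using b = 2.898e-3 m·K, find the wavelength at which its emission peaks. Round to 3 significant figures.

λ_max ≈ 1.25×10³ nm

Wien's displacement law: λ_max = b/T = (2.898×10⁻³ m·K)/(2319 K) = 1.250×10⁻⁶ m.
That is 1.25×10³ nm, in the infrared range.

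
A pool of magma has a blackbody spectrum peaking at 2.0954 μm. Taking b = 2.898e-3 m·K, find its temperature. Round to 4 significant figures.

T ≈ 1383 K

Wien's law gives T = b/λ_max = (2.898×10⁻³ m·K)/(2.0954×10⁻⁶ m) = 1383 K.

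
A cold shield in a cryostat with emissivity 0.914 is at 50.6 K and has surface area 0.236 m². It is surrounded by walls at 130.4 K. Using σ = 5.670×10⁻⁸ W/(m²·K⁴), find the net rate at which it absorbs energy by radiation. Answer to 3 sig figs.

Net gain ≈ 3.46 W

Area A = 0.236 m².
Net radiated power P_net = εσA(T⁴ − T₀⁴) = 0.914×5.670×10⁻⁸×0.236×(50.6⁴ − 130.4⁴).
T⁴ − T₀⁴ = 6.55544×10⁶ − 2.89141×10⁸ = -2.82586×10⁸ K⁴, so P_net = -3.46 W — negative, meaning a net gain of 3.46 W.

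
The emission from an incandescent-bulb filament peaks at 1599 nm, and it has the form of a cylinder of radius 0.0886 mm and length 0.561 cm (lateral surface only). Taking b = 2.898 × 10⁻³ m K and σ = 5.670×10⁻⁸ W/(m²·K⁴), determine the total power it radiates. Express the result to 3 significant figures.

P ≈ 1.91 W

Wien's law: T = b/λ_max = 2.898×10⁻³/1.599×10⁻⁶ = 1812.38 K.
Lateral area A = 2πrL = 2π×8.86×10⁻⁵×5.61×10⁻³ = 3.12303×10⁻⁶ m².
Then P = σAT⁴ = 5.670×10⁻⁸×3.12303×10⁻⁶×(1812.38)⁴ = 1.91 W.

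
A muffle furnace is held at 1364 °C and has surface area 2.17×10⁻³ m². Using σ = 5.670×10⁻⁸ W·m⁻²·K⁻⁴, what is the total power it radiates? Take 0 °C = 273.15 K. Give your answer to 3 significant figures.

P ≈ 884 W

T = 1364 °C + 273.15 = 1637.15 K.
Area A = 2.17×10⁻³ m².
P = σAT⁴ = 5.670×10⁻⁸ × 2.17×10⁻³ × (1637.15)⁴ = 884 W.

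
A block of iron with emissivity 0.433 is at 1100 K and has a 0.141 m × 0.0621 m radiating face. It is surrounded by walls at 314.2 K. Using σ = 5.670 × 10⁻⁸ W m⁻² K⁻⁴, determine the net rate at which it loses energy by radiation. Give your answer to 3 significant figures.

Area A = 0.141 × 0.0621 = 8.7561×10⁻³ m².
Net radiated power P_net = εσA(T⁴ − T₀⁴) = 0.433×5.670×10⁻⁸×8.7561×10⁻³×(1100⁴ − 314.2⁴).
T⁴ − T₀⁴ = 1.46410×10¹² − 9.74596×10⁹ = 1.45435×10¹² K⁴, so P_net = 313 W.

Net loss ≈ 313 W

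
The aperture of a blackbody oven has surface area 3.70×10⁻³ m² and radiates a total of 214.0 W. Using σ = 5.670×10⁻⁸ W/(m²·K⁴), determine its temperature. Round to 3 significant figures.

T ≈ 1.00×10³ K

Area A = 3.70×10⁻³ m².
P = σAT⁴ ⇒ T = (P/(σA))^(1/4) = (214.0/(5.670×10⁻⁸×3.70×10⁻³))^(1/4) = 1.00×10³ K.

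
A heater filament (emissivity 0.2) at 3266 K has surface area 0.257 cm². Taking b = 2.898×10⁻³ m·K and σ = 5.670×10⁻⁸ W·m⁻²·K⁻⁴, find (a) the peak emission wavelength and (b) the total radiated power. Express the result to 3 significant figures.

(a) λ_max = b/T = 2.898×10⁻³/3266 = 8.873×10⁻⁷ m = 887 nm.
Area A = 0.257 cm² = 2.57×10⁻⁵ m².
(b) P = εσAT⁴ = 0.2×5.670×10⁻⁸×2.57×10⁻⁵×(3266)⁴ = 33.2 W.

λ_max ≈ 887 nm; P ≈ 33.2 W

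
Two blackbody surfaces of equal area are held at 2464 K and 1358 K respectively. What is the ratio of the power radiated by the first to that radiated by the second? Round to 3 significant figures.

P₁/P₂ ≈ 10.8

With equal areas, P₁/P₂ = (T₁/T₂)⁴ = (2464/1358)⁴ = 10.8.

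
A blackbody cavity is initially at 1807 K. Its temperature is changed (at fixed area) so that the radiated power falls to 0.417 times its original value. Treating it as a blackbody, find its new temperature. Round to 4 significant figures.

T₂ ≈ 1452 K

P ∝ T⁴, so T₂/T₁ = (P₂/P₁)^(1/4) = (0.417)^(1/4) = 0.803589.
T₂ = 1807 × 0.803589 = 1452 K.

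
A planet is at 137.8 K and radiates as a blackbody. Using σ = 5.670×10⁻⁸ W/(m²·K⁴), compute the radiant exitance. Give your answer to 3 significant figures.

Stefan–Boltzmann: I = σT⁴ = 5.670×10⁻⁸ × (137.8)⁴ = 20.4 W/m².

I ≈ 20.4 W/m²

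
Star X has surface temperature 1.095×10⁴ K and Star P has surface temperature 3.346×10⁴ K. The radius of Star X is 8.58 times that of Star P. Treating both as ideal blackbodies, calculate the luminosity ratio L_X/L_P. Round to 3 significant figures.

L ∝ R²T⁴, so L_X/L_P = (R_X/R_P)²(T_X/T_P)⁴ = (8.58)² × (1.095×10⁴/3.346×10⁴)⁴ = 73.6164 × 0.0114697 = 0.844.

L_X/L_P ≈ 0.844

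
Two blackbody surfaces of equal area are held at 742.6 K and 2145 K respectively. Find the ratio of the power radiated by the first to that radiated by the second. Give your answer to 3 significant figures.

P₁/P₂ ≈ 0.0144

With equal areas, P₁/P₂ = (T₁/T₂)⁴ = (742.6/2145)⁴ = 0.0144.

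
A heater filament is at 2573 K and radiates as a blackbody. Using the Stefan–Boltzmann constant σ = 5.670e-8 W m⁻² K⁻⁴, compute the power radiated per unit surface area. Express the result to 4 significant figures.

I ≈ 2.485×10⁶ W/m²

Stefan–Boltzmann: I = σT⁴ = 5.670×10⁻⁸ × (2573)⁴ = 2.485×10⁶ W/m².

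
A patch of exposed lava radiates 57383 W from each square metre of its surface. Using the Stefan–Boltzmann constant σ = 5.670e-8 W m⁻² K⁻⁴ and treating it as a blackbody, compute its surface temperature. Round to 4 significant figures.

T ≈ 1003 K

I = σT⁴, so T = (I/σ)^(1/4) = (57383/(5.670×10⁻⁸))^(1/4) = 1003 K.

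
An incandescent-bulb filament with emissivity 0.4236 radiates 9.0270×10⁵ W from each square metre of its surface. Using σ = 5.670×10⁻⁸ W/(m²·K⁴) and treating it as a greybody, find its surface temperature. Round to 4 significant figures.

I = εσT⁴, so T = (I/εσ)^(1/4) = (9.0270×10⁵/(0.4236×5.670×10⁻⁸))^(1/4) = 2476 K.

T ≈ 2476 K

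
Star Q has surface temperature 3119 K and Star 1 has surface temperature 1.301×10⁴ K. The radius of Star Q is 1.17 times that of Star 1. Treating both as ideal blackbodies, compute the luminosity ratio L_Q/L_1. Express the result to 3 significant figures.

L_Q/L_1 ≈ 4.52×10⁻³

L ∝ R²T⁴, so L_Q/L_1 = (R_Q/R_1)²(T_Q/T_1)⁴ = (1.17)² × (3119/1.301×10⁴)⁴ = 1.3689 × 3.30333×10⁻³ = 4.52×10⁻³.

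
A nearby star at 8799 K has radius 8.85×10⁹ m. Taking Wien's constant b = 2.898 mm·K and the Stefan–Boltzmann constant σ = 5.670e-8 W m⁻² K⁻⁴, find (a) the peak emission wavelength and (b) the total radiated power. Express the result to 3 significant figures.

(a) λ_max = b/T = 2.898×10⁻³/8799 = 3.294×10⁻⁷ m = 0.329 μm.
Surface area A = 4πR² = 4π(8.85×10⁹ m)² = 9.84230×10²⁰ m².
(b) P = σAT⁴ = 5.670×10⁻⁸×9.84230×10²⁰×(8799)⁴ = 3.35×10²⁹ W.

λ_max ≈ 0.329 μm; P ≈ 3.35×10²⁹ W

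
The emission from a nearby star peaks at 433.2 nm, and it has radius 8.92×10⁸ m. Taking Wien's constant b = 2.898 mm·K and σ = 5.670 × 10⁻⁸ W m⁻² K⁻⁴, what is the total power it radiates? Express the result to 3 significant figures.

Wien's law: T = b/λ_max = 2.898×10⁻³/4.332×10⁻⁷ = 6689.75 K.
Surface area A = 4πR² = 4π(8.92×10⁸ m)² = 9.99861×10¹⁸ m².
Then P = σAT⁴ = 5.670×10⁻⁸×9.99861×10¹⁸×(6689.75)⁴ = 1.14×10²⁷ W.

P ≈ 1.14×10²⁷ W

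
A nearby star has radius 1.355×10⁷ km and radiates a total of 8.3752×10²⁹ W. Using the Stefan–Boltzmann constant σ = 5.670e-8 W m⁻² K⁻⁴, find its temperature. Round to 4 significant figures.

T ≈ 8945 K

Surface area A = 4πR² = 4π(1.355×10¹⁰ m)² = 2.30722×10²¹ m².
P = σAT⁴ ⇒ T = (P/(σA))^(1/4) = (8.3752×10²⁹/(5.670×10⁻⁸×2.30722×10²¹))^(1/4) = 8945 K.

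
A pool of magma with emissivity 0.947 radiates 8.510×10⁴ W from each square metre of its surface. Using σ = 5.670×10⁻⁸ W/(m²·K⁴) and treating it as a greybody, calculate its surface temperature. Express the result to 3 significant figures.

I = εσT⁴, so T = (I/εσ)^(1/4) = (8.510×10⁴/(0.947×5.670×10⁻⁸))^(1/4) = 1.12×10³ K.

T ≈ 1.12×10³ K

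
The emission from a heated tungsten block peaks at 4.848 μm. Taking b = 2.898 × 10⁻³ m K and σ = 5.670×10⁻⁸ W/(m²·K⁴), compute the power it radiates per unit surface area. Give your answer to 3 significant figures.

Wien's law: T = b/λ_max = 2.898×10⁻³/4.848×10⁻⁶ = 597.772 K.
Then I = σT⁴ = 5.670×10⁻⁸×(597.772)⁴ = 7.24×10³ W/m².

I ≈ 7.24×10³ W/m²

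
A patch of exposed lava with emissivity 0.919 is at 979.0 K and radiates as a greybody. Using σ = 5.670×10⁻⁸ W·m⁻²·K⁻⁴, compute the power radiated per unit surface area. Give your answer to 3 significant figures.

Stefan–Boltzmann: I = εσT⁴ = 0.919 × 5.670×10⁻⁸ × (979.0)⁴ = 4.79×10⁴ W/m².

I ≈ 4.79×10⁴ W/m²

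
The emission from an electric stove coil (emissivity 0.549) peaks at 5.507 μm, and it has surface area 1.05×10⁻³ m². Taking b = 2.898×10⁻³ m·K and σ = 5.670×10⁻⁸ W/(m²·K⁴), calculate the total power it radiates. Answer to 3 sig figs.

P ≈ 2.51 W

Wien's law: T = b/λ_max = 2.898×10⁻³/5.507×10⁻⁶ = 526.239 K.
Area A = 1.05×10⁻³ m².
Then P = εσAT⁴ = 0.549×5.670×10⁻⁸×1.05×10⁻³×(526.239)⁴ = 2.51 W.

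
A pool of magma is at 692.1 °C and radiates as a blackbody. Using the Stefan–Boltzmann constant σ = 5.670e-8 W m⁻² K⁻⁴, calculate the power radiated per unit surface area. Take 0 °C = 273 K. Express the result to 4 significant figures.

I ≈ 4.919×10⁴ W/m²

T = 692.1 °C + 273 = 965.1 K.
Stefan–Boltzmann: I = σT⁴ = 5.670×10⁻⁸ × (965.1)⁴ = 4.919×10⁴ W/m².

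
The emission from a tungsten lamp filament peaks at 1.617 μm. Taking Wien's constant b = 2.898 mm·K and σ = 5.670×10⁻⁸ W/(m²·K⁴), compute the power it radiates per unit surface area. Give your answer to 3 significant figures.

I ≈ 5.85×10⁵ W/m²

Wien's law: T = b/λ_max = 2.898×10⁻³/1.617×10⁻⁶ = 1792.21 K.
Then I = σT⁴ = 5.670×10⁻⁸×(1792.21)⁴ = 5.85×10⁵ W/m².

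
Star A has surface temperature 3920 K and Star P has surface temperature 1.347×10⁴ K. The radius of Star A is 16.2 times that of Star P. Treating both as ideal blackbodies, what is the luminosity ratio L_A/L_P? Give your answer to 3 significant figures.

L ∝ R²T⁴, so L_A/L_P = (R_A/R_P)²(T_A/T_P)⁴ = (16.2)² × (3920/1.347×10⁴)⁴ = 262.44 × 7.17255×10⁻³ = 1.88.

L_A/L_P ≈ 1.88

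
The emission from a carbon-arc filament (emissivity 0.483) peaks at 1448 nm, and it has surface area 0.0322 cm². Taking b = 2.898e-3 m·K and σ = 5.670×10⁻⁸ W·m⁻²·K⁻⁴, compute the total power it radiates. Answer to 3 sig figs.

P ≈ 1.41 W

Wien's law: T = b/λ_max = 2.898×10⁻³/1.448×10⁻⁶ = 2001.38 K.
Area A = 0.0322 cm² = 3.22×10⁻⁶ m².
Then P = εσAT⁴ = 0.483×5.670×10⁻⁸×3.22×10⁻⁶×(2001.38)⁴ = 1.41 W.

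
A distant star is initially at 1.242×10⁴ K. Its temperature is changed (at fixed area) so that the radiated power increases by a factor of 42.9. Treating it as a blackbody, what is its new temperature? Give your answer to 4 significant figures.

P ∝ T⁴, so T₂/T₁ = (P₂/P₁)^(1/4) = (42.9)^(1/4) = 2.55926.
T₂ = 1.242×10⁴ × 2.55926 = 3.179×10⁴ K.

T₂ ≈ 3.179×10⁴ K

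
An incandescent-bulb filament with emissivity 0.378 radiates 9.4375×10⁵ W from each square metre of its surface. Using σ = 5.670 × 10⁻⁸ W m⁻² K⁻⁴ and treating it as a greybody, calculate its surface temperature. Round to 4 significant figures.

T ≈ 2576 K

I = εσT⁴, so T = (I/εσ)^(1/4) = (9.4375×10⁵/(0.378×5.670×10⁻⁸))^(1/4) = 2576 K.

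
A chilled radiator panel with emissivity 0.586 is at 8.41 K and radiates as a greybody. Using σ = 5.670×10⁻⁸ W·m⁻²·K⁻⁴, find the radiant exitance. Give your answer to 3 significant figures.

Stefan–Boltzmann: I = εσT⁴ = 0.586 × 5.670×10⁻⁸ × (8.41)⁴ = 1.66×10⁻⁴ W/m².

I ≈ 1.66×10⁻⁴ W/m²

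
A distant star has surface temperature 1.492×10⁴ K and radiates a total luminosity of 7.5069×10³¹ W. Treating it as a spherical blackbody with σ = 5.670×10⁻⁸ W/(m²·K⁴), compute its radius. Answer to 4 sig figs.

L = 4πR²σT⁴ ⇒ R = √(L/(4πσT⁴)).
σT⁴ = 2.80969×10⁹ W/m², so R = √(7.5069×10³¹/(4π×2.80969×10⁹)) = 4.611×10¹⁰ m.

R ≈ 4.611×10¹⁰ m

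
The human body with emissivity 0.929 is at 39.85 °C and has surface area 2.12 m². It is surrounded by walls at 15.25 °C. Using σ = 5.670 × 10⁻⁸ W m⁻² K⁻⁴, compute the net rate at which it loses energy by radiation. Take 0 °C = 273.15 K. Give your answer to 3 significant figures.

T = 39.85 °C + 273.15 = 313.00 K.
Surroundings: T = 15.25 °C + 273.15 = 288.40 K.
Area A = 2.12 m².
Net radiated power P_net = εσA(T⁴ − T₀⁴) = 0.929×5.670×10⁻⁸×2.12×(313.00⁴ − 288.40⁴).
T⁴ − T₀⁴ = 9.59792×10⁹ − 6.91801×10⁹ = 2.67991×10⁹ K⁴, so P_net = 299 W.

Net loss ≈ 299 W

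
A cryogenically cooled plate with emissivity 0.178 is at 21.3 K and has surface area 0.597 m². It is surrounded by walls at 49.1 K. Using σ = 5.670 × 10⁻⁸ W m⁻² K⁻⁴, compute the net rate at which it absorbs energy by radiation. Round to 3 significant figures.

Area A = 0.597 m².
Net radiated power P_net = εσA(T⁴ − T₀⁴) = 0.178×5.670×10⁻⁸×0.597×(21.3⁴ − 49.1⁴).
T⁴ − T₀⁴ = 2.05835×10⁵ − 5.81200×10⁶ = -5.60616×10⁶ K⁴, so P_net = -0.0338 W — negative, meaning a net gain of 0.0338 W.

Net gain ≈ 0.0338 W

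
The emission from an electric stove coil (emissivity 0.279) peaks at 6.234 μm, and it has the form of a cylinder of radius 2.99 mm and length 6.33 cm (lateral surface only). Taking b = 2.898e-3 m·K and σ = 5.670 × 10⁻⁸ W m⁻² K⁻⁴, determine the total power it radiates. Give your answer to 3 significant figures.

Wien's law: T = b/λ_max = 2.898×10⁻³/6.234×10⁻⁶ = 464.870 K.
Lateral area A = 2πrL = 2π×2.99×10⁻³×0.0633 = 1.18920×10⁻³ m².
Then P = εσAT⁴ = 0.279×5.670×10⁻⁸×1.18920×10⁻³×(464.870)⁴ = 0.879 W.

P ≈ 0.879 W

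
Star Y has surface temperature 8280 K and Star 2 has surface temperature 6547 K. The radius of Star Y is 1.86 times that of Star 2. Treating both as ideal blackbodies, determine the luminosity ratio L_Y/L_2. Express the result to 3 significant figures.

L ∝ R²T⁴, so L_Y/L_2 = (R_Y/R_2)²(T_Y/T_2)⁴ = (1.86)² × (8280/6547)⁴ = 3.4596 × 2.55830 = 8.85.

L_Y/L_2 ≈ 8.85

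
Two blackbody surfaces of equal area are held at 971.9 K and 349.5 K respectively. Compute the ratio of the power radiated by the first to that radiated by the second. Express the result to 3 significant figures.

P₁/P₂ ≈ 59.8

With equal areas, P₁/P₂ = (T₁/T₂)⁴ = (971.9/349.5)⁴ = 59.8.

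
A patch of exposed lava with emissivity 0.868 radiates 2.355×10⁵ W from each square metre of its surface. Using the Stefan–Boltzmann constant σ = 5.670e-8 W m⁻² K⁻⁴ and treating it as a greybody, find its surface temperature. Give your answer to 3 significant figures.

T ≈ 1.48×10³ K

I = εσT⁴, so T = (I/εσ)^(1/4) = (2.355×10⁵/(0.868×5.670×10⁻⁸))^(1/4) = 1.48×10³ K.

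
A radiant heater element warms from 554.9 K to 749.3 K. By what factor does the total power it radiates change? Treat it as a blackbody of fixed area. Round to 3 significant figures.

P ∝ T⁴, so P₂/P₁ = (T₂/T₁)⁴ = (749.3/554.9)⁴ = (1.35033)⁴ = 3.32.

P₂/P₁ ≈ 3.32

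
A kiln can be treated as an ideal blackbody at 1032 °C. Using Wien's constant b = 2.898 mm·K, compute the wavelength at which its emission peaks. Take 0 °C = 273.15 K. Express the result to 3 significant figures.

λ_max ≈ 2.22×10³ nm

T = 1032 °C + 273.15 = 1305.15 K.
Wien's displacement law: λ_max = b/T = (2.898×10⁻³ m·K)/(1305.15 K) = 2.220×10⁻⁶ m.
That is 2.22×10³ nm, in the infrared range.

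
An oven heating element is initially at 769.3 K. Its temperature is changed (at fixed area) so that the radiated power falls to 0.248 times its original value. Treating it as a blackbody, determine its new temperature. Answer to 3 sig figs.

T₂ ≈ 543 K

P ∝ T⁴, so T₂/T₁ = (P₂/P₁)^(1/4) = (0.248)^(1/4) = 0.705688.
T₂ = 769.3 × 0.705688 = 543 K.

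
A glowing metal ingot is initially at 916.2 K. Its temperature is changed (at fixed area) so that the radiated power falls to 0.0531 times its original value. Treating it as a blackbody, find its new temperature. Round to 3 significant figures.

T₂ ≈ 440 K

P ∝ T⁴, so T₂/T₁ = (P₂/P₁)^(1/4) = (0.0531)^(1/4) = 0.480036.
T₂ = 916.2 × 0.480036 = 440 K.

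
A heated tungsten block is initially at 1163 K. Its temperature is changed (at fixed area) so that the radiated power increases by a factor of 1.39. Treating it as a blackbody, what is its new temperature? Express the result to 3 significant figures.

P ∝ T⁴, so T₂/T₁ = (P₂/P₁)^(1/4) = (1.39)^(1/4) = 1.08581.
T₂ = 1163 × 1.08581 = 1.26×10³ K.

T₂ ≈ 1.26×10³ K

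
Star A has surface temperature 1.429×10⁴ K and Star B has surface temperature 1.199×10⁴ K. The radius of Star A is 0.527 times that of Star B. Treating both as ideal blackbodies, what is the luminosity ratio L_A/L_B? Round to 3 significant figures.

L_A/L_B ≈ 0.560

L ∝ R²T⁴, so L_A/L_B = (R_A/R_B)²(T_A/T_B)⁴ = (0.527)² × (1.429×10⁴/1.199×10⁴)⁴ = 0.277729 × 2.01768 = 0.560.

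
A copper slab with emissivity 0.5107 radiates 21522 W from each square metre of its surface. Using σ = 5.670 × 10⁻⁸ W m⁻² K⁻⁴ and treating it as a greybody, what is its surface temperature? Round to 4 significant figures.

T ≈ 928.5 K

I = εσT⁴, so T = (I/εσ)^(1/4) = (21522/(0.5107×5.670×10⁻⁸))^(1/4) = 928.5 K.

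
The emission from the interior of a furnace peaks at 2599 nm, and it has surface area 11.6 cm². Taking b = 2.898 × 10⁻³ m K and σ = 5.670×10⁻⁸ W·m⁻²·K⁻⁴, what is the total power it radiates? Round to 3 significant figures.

P ≈ 102 W

Wien's law: T = b/λ_max = 2.898×10⁻³/2.599×10⁻⁶ = 1115.04 K.
Area A = 11.6 cm² = 1.16×10⁻³ m².
Then P = σAT⁴ = 5.670×10⁻⁸×1.16×10⁻³×(1115.04)⁴ = 102 W.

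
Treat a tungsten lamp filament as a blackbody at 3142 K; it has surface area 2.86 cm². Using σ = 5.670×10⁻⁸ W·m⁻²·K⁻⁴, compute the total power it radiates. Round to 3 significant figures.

P ≈ 1.58×10³ W

Area A = 2.86 cm² = 2.86×10⁻⁴ m².
P = σAT⁴ = 5.670×10⁻⁸ × 2.86×10⁻⁴ × (3142)⁴ = 1.58×10³ W.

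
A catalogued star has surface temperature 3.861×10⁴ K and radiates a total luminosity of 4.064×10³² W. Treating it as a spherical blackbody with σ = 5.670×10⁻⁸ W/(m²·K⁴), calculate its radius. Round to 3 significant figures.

R ≈ 1.60×10¹⁰ m

L = 4πR²σT⁴ ⇒ R = √(L/(4πσT⁴)).
σT⁴ = 1.26003×10¹¹ W/m², so R = √(4.064×10³²/(4π×1.26003×10¹¹)) = 1.60×10¹⁰ m.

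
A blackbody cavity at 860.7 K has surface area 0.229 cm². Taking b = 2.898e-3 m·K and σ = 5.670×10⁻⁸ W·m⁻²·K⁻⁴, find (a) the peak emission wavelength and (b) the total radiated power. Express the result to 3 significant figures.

λ_max ≈ 3.37 μm; P ≈ 0.713 W

(a) λ_max = b/T = 2.898×10⁻³/860.7 = 3.367×10⁻⁶ m = 3.37 μm.
Area A = 0.229 cm² = 2.29×10⁻⁵ m².
(b) P = σAT⁴ = 5.670×10⁻⁸×2.29×10⁻⁵×(860.7)⁴ = 0.713 W.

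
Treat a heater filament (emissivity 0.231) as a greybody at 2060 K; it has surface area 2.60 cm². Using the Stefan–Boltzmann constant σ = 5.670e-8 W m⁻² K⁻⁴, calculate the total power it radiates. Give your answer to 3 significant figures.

Area A = 2.60 cm² = 2.60×10⁻⁴ m².
P = εσAT⁴ = 0.231 × 5.670×10⁻⁸ × 2.60×10⁻⁴ × (2060)⁴ = 61.3 W.

P ≈ 61.3 W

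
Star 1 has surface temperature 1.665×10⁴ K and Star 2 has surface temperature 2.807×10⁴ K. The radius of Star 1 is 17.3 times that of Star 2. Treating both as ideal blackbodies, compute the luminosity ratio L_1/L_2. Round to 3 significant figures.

L_1/L_2 ≈ 37.0

L ∝ R²T⁴, so L_1/L_2 = (R_1/R_2)²(T_1/T_2)⁴ = (17.3)² × (1.665×10⁴/2.807×10⁴)⁴ = 299.29 × 0.123790 = 37.0.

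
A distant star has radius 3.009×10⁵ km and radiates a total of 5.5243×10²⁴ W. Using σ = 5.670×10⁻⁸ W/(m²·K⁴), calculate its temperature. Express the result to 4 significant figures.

Surface area A = 4πR² = 4π(3.009×10⁸ m)² = 1.13777×10¹⁸ m².
P = σAT⁴ ⇒ T = (P/(σA))^(1/4) = (5.5243×10²⁴/(5.670×10⁻⁸×1.13777×10¹⁸))^(1/4) = 3042 K.

T ≈ 3042 K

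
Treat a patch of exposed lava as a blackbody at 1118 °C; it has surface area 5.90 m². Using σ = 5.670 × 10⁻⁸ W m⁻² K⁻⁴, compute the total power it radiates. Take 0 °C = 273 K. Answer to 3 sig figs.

P ≈ 1.25×10⁶ W

T = 1118 °C + 273 = 1391 K.
Area A = 5.90 m².
P = σAT⁴ = 5.670×10⁻⁸ × 5.90 × (1391)⁴ = 1.25×10⁶ W.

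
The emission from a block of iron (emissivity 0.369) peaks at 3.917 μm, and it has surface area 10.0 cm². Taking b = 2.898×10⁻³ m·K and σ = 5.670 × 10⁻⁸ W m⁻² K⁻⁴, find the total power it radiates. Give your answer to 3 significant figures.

Wien's law: T = b/λ_max = 2.898×10⁻³/3.917×10⁻⁶ = 739.852 K.
Area A = 10.0 cm² = 1.00×10⁻³ m².
Then P = εσAT⁴ = 0.369×5.670×10⁻⁸×1.00×10⁻³×(739.852)⁴ = 6.27 W.

P ≈ 6.27 W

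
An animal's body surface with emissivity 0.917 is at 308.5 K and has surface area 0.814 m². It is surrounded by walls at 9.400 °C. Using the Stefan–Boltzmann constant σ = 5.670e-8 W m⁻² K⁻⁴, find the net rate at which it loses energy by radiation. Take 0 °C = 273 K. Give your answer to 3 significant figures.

Net loss ≈ 114 W

Surroundings: T = 9.400 °C + 273 = 282.400 K.
Area A = 0.814 m².
Net radiated power P_net = εσA(T⁴ − T₀⁴) = 0.917×5.670×10⁻⁸×0.814×(308.5⁴ − 282.400⁴).
T⁴ − T₀⁴ = 9.05776×10⁹ − 6.36002×10⁹ = 2.69774×10⁹ K⁴, so P_net = 114 W.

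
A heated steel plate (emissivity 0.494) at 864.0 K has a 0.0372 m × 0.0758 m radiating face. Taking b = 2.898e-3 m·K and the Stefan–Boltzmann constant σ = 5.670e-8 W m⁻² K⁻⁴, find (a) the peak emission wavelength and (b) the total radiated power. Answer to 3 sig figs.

λ_max ≈ 3.35 μm; P ≈ 44.0 W

(a) λ_max = b/T = 2.898×10⁻³/864.0 = 3.354×10⁻⁶ m = 3.35 μm.
Area A = 0.0372 × 0.0758 = 2.81976×10⁻³ m².
(b) P = εσAT⁴ = 0.494×5.670×10⁻⁸×2.81976×10⁻³×(864.0)⁴ = 44.0 W.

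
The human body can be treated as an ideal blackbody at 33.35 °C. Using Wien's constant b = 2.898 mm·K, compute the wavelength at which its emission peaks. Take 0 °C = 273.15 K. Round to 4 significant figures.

λ_max ≈ 9.455 μm

T = 33.35 °C + 273.15 = 306.50 K.
Wien's displacement law: λ_max = b/T = (2.898×10⁻³ m·K)/(306.50 K) = 9.4551×10⁻⁶ m.
That is 9.455 μm, in the infrared range.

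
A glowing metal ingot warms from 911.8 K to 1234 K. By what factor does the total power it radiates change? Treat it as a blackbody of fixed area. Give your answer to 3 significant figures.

P ∝ T⁴, so P₂/P₁ = (T₂/T₁)⁴ = (1234/911.8)⁴ = (1.35337)⁴ = 3.35.

P₂/P₁ ≈ 3.35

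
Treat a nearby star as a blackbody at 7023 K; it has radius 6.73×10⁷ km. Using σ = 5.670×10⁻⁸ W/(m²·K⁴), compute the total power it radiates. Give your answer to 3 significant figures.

Surface area A = 4πR² = 4π(6.73×10¹⁰ m)² = 5.69167×10²² m².
P = σAT⁴ = 5.670×10⁻⁸ × 5.69167×10²² × (7023)⁴ = 7.85×10³⁰ W.

P ≈ 7.85×10³⁰ W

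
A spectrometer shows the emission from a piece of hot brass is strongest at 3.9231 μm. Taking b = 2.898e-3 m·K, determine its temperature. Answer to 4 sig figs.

Wien's law gives T = b/λ_max = (2.898×10⁻³ m·K)/(3.9231×10⁻⁶ m) = 738.7 K.

T ≈ 738.7 K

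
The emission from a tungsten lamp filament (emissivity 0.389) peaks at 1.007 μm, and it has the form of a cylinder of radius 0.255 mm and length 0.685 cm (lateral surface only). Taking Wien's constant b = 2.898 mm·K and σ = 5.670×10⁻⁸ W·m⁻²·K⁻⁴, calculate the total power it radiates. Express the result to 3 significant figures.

P ≈ 16.6 W

Wien's law: T = b/λ_max = 2.898×10⁻³/1.007×10⁻⁶ = 2877.86 K.
Lateral area A = 2πrL = 2π×2.55×10⁻⁴×6.85×10⁻³ = 1.09752×10⁻⁵ m².
Then P = εσAT⁴ = 0.389×5.670×10⁻⁸×1.09752×10⁻⁵×(2877.86)⁴ = 16.6 W.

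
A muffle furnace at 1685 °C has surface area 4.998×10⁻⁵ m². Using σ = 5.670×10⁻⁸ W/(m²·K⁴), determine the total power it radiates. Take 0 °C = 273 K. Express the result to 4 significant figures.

P ≈ 41.65 W

T = 1685 °C + 273 = 1958 K.
Area A = 4.998×10⁻⁵ m².
P = σAT⁴ = 5.670×10⁻⁸ × 4.998×10⁻⁵ × (1958)⁴ = 41.65 W.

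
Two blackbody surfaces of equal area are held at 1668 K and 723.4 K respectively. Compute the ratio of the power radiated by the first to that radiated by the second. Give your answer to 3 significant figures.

With equal areas, P₁/P₂ = (T₁/T₂)⁴ = (1668/723.4)⁴ = 28.3.

P₁/P₂ ≈ 28.3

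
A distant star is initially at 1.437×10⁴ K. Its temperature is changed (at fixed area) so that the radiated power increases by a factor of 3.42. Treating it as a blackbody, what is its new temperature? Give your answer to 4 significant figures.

T₂ ≈ 1.954×10⁴ K

P ∝ T⁴, so T₂/T₁ = (P₂/P₁)^(1/4) = (3.42)^(1/4) = 1.35990.
T₂ = 1.437×10⁴ × 1.35990 = 1.954×10⁴ K.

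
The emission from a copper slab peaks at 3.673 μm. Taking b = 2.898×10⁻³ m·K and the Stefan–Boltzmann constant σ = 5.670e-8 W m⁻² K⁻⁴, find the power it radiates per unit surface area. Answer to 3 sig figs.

Wien's law: T = b/λ_max = 2.898×10⁻³/3.673×10⁻⁶ = 789.001 K.
Then I = σT⁴ = 5.670×10⁻⁸×(789.001)⁴ = 2.20×10⁴ W/m².

I ≈ 2.20×10⁴ W/m²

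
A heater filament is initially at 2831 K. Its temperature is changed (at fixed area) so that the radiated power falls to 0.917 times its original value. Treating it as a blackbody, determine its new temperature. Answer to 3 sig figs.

T₂ ≈ 2.77×10³ K

P ∝ T⁴, so T₂/T₁ = (P₂/P₁)^(1/4) = (0.917)^(1/4) = 0.978571.
T₂ = 2831 × 0.978571 = 2.77×10³ K.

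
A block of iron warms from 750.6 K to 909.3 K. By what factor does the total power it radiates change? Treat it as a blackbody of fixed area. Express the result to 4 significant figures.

P ∝ T⁴, so P₂/P₁ = (T₂/T₁)⁴ = (909.3/750.6)⁴ = (1.21143)⁴ = 2.154.

P₂/P₁ ≈ 2.154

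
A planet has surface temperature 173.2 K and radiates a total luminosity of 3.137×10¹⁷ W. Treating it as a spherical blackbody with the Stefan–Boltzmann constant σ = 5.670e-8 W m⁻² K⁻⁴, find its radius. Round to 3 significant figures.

L = 4πR²σT⁴ ⇒ R = √(L/(4πσT⁴)).
σT⁴ = 51.0240 W/m², so R = √(3.137×10¹⁷/(4π×51.0240)) = 2.21×10⁷ m.

R ≈ 2.21×10⁷ m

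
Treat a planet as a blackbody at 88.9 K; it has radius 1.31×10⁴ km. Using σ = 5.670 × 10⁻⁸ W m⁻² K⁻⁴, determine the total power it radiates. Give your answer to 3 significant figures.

P ≈ 7.64×10¹⁵ W

Surface area A = 4πR² = 4π(1.31×10⁷ m)² = 2.15651×10¹⁵ m².
P = σAT⁴ = 5.670×10⁻⁸ × 2.15651×10¹⁵ × (88.9)⁴ = 7.64×10¹⁵ W.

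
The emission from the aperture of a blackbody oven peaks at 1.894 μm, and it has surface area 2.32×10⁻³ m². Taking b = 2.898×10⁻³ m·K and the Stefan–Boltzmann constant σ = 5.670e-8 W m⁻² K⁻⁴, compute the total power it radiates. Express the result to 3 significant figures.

P ≈ 721 W

Wien's law: T = b/λ_max = 2.898×10⁻³/1.894×10⁻⁶ = 1530.10 K.
Area A = 2.32×10⁻³ m².
Then P = σAT⁴ = 5.670×10⁻⁸×2.32×10⁻³×(1530.10)⁴ = 721 W.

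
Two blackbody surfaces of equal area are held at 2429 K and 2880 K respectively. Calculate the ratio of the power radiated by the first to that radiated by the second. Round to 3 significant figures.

P₁/P₂ ≈ 0.506

With equal areas, P₁/P₂ = (T₁/T₂)⁴ = (2429/2880)⁴ = 0.506.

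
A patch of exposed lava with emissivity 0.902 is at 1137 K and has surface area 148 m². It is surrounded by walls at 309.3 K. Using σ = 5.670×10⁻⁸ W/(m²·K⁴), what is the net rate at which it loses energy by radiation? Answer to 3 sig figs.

Area A = 148 m².
Net radiated power P_net = εσA(T⁴ − T₀⁴) = 0.902×5.670×10⁻⁸×148×(1137⁴ − 309.3⁴).
T⁴ − T₀⁴ = 1.67125×10¹² − 9.15208×10⁹ = 1.66210×10¹² K⁴, so P_net = 1.26×10⁷ W.

Net loss ≈ 1.26×10⁷ W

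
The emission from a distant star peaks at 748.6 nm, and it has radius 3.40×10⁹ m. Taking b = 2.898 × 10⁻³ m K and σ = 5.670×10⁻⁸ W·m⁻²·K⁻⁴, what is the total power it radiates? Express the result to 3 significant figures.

Wien's law: T = b/λ_max = 2.898×10⁻³/7.486×10⁻⁷ = 3871.23 K.
Surface area A = 4πR² = 4π(3.40×10⁹ m)² = 1.45267×10²⁰ m².
Then P = σAT⁴ = 5.670×10⁻⁸×1.45267×10²⁰×(3871.23)⁴ = 1.85×10²⁷ W.

P ≈ 1.85×10²⁷ W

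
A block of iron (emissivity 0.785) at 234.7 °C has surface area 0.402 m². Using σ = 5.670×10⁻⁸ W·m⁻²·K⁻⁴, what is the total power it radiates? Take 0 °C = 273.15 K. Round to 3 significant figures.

T = 234.7 °C + 273.15 = 507.85 K.
Area A = 0.402 m².
P = εσAT⁴ = 0.785 × 5.670×10⁻⁸ × 0.402 × (507.85)⁴ = 1.19×10³ W.

P ≈ 1.19×10³ W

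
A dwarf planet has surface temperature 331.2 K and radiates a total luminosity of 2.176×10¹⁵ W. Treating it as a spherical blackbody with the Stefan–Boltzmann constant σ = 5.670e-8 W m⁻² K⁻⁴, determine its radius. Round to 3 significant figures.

R ≈ 5.04×10⁵ m

L = 4πR²σT⁴ ⇒ R = √(L/(4πσT⁴)).
σT⁴ = 682.251 W/m², so R = √(2.176×10¹⁵/(4π×682.251)) = 5.04×10⁵ m.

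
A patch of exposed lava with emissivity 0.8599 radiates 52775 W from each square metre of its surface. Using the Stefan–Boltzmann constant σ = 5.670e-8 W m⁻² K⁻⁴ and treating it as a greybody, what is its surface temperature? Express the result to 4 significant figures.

T ≈ 1020 K

I = εσT⁴, so T = (I/εσ)^(1/4) = (52775/(0.8599×5.670×10⁻⁸))^(1/4) = 1020 K.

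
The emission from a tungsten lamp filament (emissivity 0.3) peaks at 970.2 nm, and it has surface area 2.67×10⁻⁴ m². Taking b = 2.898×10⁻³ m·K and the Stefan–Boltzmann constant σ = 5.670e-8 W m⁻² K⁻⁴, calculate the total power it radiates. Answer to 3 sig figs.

P ≈ 362 W

Wien's law: T = b/λ_max = 2.898×10⁻³/9.702×10⁻⁷ = 2987.01 K.
Area A = 2.67×10⁻⁴ m².
Then P = εσAT⁴ = 0.3×5.670×10⁻⁸×2.67×10⁻⁴×(2987.01)⁴ = 362 W.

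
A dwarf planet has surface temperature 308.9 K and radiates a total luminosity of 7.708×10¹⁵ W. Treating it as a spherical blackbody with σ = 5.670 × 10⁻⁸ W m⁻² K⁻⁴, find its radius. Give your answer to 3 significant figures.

R ≈ 1.09×10⁶ m

L = 4πR²σT⁴ ⇒ R = √(L/(4πσT⁴)).
σT⁴ = 516.244 W/m², so R = √(7.708×10¹⁵/(4π×516.244)) = 1.09×10⁶ m.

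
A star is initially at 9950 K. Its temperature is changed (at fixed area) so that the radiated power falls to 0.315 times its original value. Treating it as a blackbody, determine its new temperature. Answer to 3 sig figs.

T₂ ≈ 7.45×10³ K

P ∝ T⁴, so T₂/T₁ = (P₂/P₁)^(1/4) = (0.315)^(1/4) = 0.749165.
T₂ = 9950 × 0.749165 = 7.45×10³ K.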